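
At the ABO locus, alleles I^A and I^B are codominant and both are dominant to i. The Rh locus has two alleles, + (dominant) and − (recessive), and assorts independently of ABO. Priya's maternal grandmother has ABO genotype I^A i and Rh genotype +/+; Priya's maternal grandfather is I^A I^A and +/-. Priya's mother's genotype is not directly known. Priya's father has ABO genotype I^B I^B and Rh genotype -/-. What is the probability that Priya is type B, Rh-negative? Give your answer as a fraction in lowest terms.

1/16

Priya's mother's ABO genotype from I^A i × I^A I^A: 1/2 I^A I^A, 1/2 I^A i.
Crossing each possibility with the father I^B I^B and summing P(type B): 1/2·0 + 1/2·1/2 = 1/4.
Similarly for Rh via the mother's Rh distribution: P(Rh-) = 1/4.
Independent loci: 1/4 × 1/4 = 1/16.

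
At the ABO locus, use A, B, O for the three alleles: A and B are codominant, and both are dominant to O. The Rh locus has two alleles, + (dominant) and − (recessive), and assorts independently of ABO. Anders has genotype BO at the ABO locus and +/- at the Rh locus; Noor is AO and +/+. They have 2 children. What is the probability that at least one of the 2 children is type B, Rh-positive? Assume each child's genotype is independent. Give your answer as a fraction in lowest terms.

ABO cross BO × AO → 1/4 O, 1/4 A, 1/4 B, 1/4 AB.
Rh cross +/- × +/+ → 1 Rh+; so P(type B, Rh-positive) = 1/4 × 1 = 1/4 per child.
P(none) = (3/4)^2 = 9/16; P(at least one) = 1 − 9/16 = 7/16.

7/16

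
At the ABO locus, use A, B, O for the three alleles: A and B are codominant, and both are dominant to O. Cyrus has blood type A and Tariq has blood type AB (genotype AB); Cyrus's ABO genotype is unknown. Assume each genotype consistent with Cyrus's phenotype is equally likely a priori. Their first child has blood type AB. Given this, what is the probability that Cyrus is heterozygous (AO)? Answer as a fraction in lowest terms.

Possible genotypes: Cyrus ∈ {AA, AO}; Tariq ∈ {AB}.
Weight each parental genotype pair by prior × P(type-AB child):
  AA × AB: posterior weight 2/3.
  AO × AB: posterior weight 1/3.
Sum the posterior weight over pairs where Cyrus is AO: 1/3.

1/3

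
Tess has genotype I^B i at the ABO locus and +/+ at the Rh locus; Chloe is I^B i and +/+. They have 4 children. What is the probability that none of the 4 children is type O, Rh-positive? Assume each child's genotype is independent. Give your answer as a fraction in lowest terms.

81/256

ABO cross I^B i × I^B i → 1/4 O, 3/4 B.
Rh cross +/+ × +/+ → 1 Rh+; so P(type O, Rh-positive) = 1/4 × 1 = 1/4 per child.
P(not type O, Rh-positive) = 3/4 for one child; (3/4)^4 = 81/256.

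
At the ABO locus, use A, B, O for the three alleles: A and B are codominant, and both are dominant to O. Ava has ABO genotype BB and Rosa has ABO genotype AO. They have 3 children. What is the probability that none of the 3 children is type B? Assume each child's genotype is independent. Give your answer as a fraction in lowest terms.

ABO cross BB × AO → 1/2 B, 1/2 AB.
So P(type B) = 1/2 per child.
P(not type B) = 1/2 for one child; (1/2)^3 = 1/8.

1/8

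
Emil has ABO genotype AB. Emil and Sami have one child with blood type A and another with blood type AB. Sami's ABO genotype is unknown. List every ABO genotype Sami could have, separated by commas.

For each candidate genotype of Sami, check whether crossing it with AB can produce every observed child phenotype.
  AA → possible child types {A, AB} ✓
  AB → possible child types {A, B, AB} ✓
  AO → possible child types {A, B, AB} ✓
  BB → possible child types {B, AB} ✗
  BO → possible child types {A, B, AB} ✓
  OO → possible child types {A, B} ✗

AA, AB, AO, BO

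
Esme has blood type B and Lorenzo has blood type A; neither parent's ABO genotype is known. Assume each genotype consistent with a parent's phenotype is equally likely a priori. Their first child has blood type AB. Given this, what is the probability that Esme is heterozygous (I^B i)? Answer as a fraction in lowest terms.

1/3

Possible genotypes: Esme ∈ {I^B I^B, I^B i}; Lorenzo ∈ {I^A I^A, I^A i}.
Weight each parental genotype pair by prior × P(type-AB child):
  I^B I^B × I^A I^A: posterior weight 4/9.
  I^B I^B × I^A i: posterior weight 2/9.
  I^B i × I^A I^A: posterior weight 2/9.
  I^B i × I^A i: posterior weight 1/9.
Sum the posterior weight over pairs where Esme is I^B i: 1/3.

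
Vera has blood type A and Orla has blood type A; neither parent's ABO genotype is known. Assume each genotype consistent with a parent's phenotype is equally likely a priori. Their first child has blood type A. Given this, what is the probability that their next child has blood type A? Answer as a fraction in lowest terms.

Possible genotypes: Vera ∈ {AA, AO}; Orla ∈ {AA, AO}.
Weight each parental genotype pair by prior × P(type-A child):
  AA × AA: posterior weight 4/15; P(next child type A) = 1.
  AA × AO: posterior weight 4/15; P(next child type A) = 1.
  AO × AA: posterior weight 4/15; P(next child type A) = 1.
  AO × AO: posterior weight 1/5; P(next child type A) = 3/4.
Weighted sum = 19/20.

19/20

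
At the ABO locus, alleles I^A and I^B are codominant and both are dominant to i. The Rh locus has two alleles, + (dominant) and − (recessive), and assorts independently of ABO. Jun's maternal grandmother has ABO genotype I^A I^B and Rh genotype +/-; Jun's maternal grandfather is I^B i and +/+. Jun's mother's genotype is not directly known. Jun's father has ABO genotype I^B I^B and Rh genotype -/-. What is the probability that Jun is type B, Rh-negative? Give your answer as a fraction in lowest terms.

3/16

Jun's mother's ABO genotype from I^A I^B × I^B i: 1/4 I^A I^B, 1/4 I^A i, 1/4 I^B I^B, 1/4 I^B i.
Crossing each possibility with the father I^B I^B and summing P(type B): 1/4·1/2 + 1/4·1/2 + 1/4·1 + 1/4·1 = 3/4.
Similarly for Rh via the mother's Rh distribution: P(Rh-) = 1/4.
Independent loci: 3/4 × 1/4 = 3/16.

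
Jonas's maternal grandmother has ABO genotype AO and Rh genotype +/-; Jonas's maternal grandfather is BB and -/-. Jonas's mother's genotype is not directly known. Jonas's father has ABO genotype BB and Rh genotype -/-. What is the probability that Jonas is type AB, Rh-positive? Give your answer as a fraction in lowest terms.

1/16

Jonas's mother's ABO genotype from AO × BB: 1/2 AB, 1/2 BO.
Crossing each possibility with the father BB and summing P(type AB): 1/2·1/2 + 1/2·0 = 1/4.
Similarly for Rh via the mother's Rh distribution: P(Rh+) = 1/4.
Independent loci: 1/4 × 1/4 = 1/16.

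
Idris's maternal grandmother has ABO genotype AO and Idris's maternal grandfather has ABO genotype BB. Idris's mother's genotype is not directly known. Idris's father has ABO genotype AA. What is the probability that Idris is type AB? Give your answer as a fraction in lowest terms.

1/2

Idris's mother's ABO genotype from AO × BB: 1/2 AB, 1/2 BO.
Crossing each possibility with the father AA and summing P(type AB): 1/2·1/2 + 1/2·1/2 = 1/2.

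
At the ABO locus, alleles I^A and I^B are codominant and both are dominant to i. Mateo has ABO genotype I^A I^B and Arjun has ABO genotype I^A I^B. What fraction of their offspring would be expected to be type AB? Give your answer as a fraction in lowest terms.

1/2

ABO cross I^A I^B × I^A I^B → offspring phenotypes: 1/4 A, 1/4 B, 1/2 AB.
So P(type AB) = 1/2.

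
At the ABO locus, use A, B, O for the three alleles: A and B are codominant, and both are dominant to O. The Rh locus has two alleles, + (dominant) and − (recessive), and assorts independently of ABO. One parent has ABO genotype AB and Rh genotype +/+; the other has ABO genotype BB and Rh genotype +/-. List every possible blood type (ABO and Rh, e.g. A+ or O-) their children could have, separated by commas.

B+, AB+

Gametes from AB × BB give offspring ABO genotypes AB, BB, i.e. phenotypes B, AB.
Rh cross +/+ × +/- → phenotypes Rh+.
Combining independently: B+, AB+.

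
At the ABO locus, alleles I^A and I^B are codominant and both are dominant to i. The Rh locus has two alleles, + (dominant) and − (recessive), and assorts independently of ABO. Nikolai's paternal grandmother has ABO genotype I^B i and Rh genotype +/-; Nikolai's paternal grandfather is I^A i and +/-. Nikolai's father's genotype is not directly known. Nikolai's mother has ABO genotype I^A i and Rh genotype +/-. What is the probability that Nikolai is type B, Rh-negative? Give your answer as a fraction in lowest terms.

1/32

Nikolai's father's ABO genotype from I^B i × I^A i: 1/4 I^A I^B, 1/4 I^A i, 1/4 I^B i, 1/4 i i.
Crossing each possibility with the mother I^A i and summing P(type B): 1/4·1/4 + 1/4·0 + 1/4·1/4 + 1/4·0 = 1/8.
Similarly for Rh via the father's Rh distribution: P(Rh-) = 1/4.
Independent loci: 1/8 × 1/4 = 1/32.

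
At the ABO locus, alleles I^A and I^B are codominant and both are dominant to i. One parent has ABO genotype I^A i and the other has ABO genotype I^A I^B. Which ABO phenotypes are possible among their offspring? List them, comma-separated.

A, B, AB

Gametes from I^A i × I^A I^B give offspring ABO genotypes I^A I^A, I^A I^B, I^A i, I^B i, i.e. phenotypes A, B, AB.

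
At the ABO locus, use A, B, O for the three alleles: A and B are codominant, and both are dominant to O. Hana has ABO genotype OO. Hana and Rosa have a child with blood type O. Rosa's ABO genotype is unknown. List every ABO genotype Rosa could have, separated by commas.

For each candidate genotype of Rosa, check whether crossing it with OO can produce every observed child phenotype.
  AA → possible child types {A} ✗
  AB → possible child types {A, B} ✗
  AO → possible child types {O, A} ✓
  BB → possible child types {B} ✗
  BO → possible child types {O, B} ✓
  OO → possible child types {O} ✓

AO, BO, OO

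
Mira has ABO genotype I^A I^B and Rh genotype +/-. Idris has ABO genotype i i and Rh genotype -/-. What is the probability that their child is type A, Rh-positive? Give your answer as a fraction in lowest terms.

1/4

ABO cross I^A I^B × i i → offspring phenotypes: 1/2 A, 1/2 B.
Rh cross +/- × -/- → 1/2 Rh+, 1/2 Rh-.
Independent loci: P(type A, Rh-positive) = 1/2 × 1/2 = 1/4.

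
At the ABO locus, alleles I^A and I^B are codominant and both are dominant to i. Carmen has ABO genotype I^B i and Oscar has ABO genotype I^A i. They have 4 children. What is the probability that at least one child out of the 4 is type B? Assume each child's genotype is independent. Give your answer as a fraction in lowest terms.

ABO cross I^B i × I^A i → 1/4 O, 1/4 A, 1/4 B, 1/4 AB.
So P(type B) = 1/4 per child.
P(none) = (3/4)^4 = 81/256; P(at least one) = 1 − 81/256 = 175/256.

175/256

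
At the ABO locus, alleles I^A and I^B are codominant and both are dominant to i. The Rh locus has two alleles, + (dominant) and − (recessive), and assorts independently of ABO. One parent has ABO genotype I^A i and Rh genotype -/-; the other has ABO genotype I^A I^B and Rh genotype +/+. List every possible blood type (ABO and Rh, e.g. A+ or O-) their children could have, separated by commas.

Gametes from I^A i × I^A I^B give offspring ABO genotypes I^A I^A, I^A I^B, I^A i, I^B i, i.e. phenotypes A, B, AB.
Rh cross -/- × +/+ → phenotypes Rh+.
Combining independently: A+, B+, AB+.

A+, B+, AB+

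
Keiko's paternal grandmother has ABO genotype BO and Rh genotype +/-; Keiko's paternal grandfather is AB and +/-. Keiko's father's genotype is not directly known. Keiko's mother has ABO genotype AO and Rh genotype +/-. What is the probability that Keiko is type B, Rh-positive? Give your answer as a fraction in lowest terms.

3/16

Keiko's father's ABO genotype from BO × AB: 1/4 AB, 1/4 AO, 1/4 BB, 1/4 BO.
Crossing each possibility with the mother AO and summing P(type B): 1/4·1/4 + 1/4·0 + 1/4·1/2 + 1/4·1/4 = 1/4.
Similarly for Rh via the father's Rh distribution: P(Rh+) = 3/4.
Independent loci: 1/4 × 3/4 = 3/16.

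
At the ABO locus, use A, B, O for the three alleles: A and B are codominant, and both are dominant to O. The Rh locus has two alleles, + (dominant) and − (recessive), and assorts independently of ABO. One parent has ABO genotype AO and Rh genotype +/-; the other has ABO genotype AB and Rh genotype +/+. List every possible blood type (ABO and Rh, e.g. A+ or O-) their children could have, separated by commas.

A+, B+, AB+

Gametes from AO × AB give offspring ABO genotypes AA, AB, AO, BO, i.e. phenotypes A, B, AB.
Rh cross +/- × +/+ → phenotypes Rh+.
Combining independently: A+, B+, AB+.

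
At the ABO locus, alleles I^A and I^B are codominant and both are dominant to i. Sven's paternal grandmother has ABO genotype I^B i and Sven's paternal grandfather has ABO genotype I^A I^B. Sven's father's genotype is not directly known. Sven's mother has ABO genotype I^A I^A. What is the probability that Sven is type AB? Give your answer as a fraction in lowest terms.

1/2

Sven's father's ABO genotype from I^B i × I^A I^B: 1/4 I^A I^B, 1/4 I^A i, 1/4 I^B I^B, 1/4 I^B i.
Crossing each possibility with the mother I^A I^A and summing P(type AB): 1/4·1/2 + 1/4·0 + 1/4·1 + 1/4·1/2 = 1/2.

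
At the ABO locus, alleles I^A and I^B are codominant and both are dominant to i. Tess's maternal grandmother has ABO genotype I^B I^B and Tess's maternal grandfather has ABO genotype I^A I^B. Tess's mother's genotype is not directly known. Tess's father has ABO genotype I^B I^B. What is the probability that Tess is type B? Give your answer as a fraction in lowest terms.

3/4

Tess's mother's ABO genotype from I^B I^B × I^A I^B: 1/2 I^A I^B, 1/2 I^B I^B.
Crossing each possibility with the father I^B I^B and summing P(type B): 1/2·1/2 + 1/2·1 = 3/4.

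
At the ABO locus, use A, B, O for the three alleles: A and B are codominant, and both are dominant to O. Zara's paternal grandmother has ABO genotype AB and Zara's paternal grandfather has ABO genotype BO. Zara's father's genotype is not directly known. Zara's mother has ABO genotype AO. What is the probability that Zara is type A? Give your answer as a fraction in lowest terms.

Zara's father's ABO genotype from AB × BO: 1/4 AB, 1/4 AO, 1/4 BB, 1/4 BO.
Crossing each possibility with the mother AO and summing P(type A): 1/4·1/2 + 1/4·3/4 + 1/4·0 + 1/4·1/4 = 3/8.

3/8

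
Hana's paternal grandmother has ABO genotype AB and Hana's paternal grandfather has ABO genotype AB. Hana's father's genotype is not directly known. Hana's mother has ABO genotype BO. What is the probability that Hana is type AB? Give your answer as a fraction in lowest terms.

Hana's father's ABO genotype from AB × AB: 1/4 AA, 1/2 AB, 1/4 BB.
Crossing each possibility with the mother BO and summing P(type AB): 1/4·1/2 + 1/2·1/4 + 1/4·0 = 1/4.

1/4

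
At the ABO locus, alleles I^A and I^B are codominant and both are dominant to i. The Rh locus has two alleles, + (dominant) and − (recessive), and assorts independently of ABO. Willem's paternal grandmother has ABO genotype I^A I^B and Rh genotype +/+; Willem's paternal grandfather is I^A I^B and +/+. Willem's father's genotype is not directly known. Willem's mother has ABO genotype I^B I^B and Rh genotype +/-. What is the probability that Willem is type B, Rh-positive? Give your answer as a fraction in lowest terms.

Willem's father's ABO genotype from I^A I^B × I^A I^B: 1/4 I^A I^A, 1/2 I^A I^B, 1/4 I^B I^B.
Crossing each possibility with the mother I^B I^B and summing P(type B): 1/4·0 + 1/2·1/2 + 1/4·1 = 1/2.
Similarly for Rh via the father's Rh distribution: P(Rh+) = 1.
Independent loci: 1/2 × 1 = 1/2.

1/2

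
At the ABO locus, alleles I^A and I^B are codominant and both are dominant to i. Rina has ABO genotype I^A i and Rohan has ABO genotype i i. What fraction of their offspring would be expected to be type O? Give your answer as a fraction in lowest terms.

ABO cross I^A i × i i → offspring phenotypes: 1/2 O, 1/2 A.
So P(type O) = 1/2.

1/2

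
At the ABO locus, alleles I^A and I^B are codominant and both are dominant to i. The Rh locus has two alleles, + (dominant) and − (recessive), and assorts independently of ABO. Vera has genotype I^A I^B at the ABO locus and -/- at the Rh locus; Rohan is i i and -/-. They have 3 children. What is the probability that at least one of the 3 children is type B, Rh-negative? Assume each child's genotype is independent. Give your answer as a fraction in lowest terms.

ABO cross I^A I^B × i i → 1/2 A, 1/2 B.
Rh cross -/- × -/- → 1 Rh-; so P(type B, Rh-negative) = 1/2 × 1 = 1/2 per child.
P(none) = (1/2)^3 = 1/8; P(at least one) = 1 − 1/8 = 7/8.

7/8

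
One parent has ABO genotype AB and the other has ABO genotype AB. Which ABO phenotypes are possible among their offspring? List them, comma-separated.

Gametes from AB × AB give offspring ABO genotypes AA, AB, BB, i.e. phenotypes A, B, AB.

A, B, AB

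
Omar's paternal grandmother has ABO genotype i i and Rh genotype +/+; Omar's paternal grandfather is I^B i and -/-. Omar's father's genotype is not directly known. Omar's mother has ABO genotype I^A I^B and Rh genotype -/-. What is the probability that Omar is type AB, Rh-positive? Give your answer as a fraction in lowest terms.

1/16

Omar's father's ABO genotype from i i × I^B i: 1/2 I^B i, 1/2 i i.
Crossing each possibility with the mother I^A I^B and summing P(type AB): 1/2·1/4 + 1/2·0 = 1/8.
Similarly for Rh via the father's Rh distribution: P(Rh+) = 1/2.
Independent loci: 1/8 × 1/2 = 1/16.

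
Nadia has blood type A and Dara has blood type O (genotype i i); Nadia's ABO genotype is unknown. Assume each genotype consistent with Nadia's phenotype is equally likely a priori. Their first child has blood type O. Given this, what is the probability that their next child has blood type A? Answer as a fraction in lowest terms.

1/2

Possible genotypes: Nadia ∈ {I^A I^A, I^A i}; Dara ∈ {i i}.
Weight each parental genotype pair by prior × P(type-O child):
  I^A i × i i: posterior weight 1; P(next child type A) = 1/2.
Weighted sum = 1/2.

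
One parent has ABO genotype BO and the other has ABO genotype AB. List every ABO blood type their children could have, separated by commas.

Gametes from BO × AB give offspring ABO genotypes AB, AO, BB, BO, i.e. phenotypes A, B, AB.

A, B, AB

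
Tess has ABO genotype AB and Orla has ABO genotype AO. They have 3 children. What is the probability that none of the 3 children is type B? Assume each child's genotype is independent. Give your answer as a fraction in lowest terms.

27/64

ABO cross AB × AO → 1/2 A, 1/4 B, 1/4 AB.
So P(type B) = 1/4 per child.
P(not type B) = 3/4 for one child; (3/4)^3 = 27/64.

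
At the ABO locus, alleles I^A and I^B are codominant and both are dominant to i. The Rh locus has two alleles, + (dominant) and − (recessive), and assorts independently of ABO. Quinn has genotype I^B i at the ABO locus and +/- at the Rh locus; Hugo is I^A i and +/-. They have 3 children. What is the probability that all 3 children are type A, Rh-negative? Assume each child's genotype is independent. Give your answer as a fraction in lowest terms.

ABO cross I^B i × I^A i → 1/4 O, 1/4 A, 1/4 B, 1/4 AB.
Rh cross +/- × +/- → 3/4 Rh+, 1/4 Rh-; so P(type A, Rh-negative) = 1/4 × 1/4 = 1/16 per child.
All 3 independent: (1/16)^3 = 1/4096.

1/4096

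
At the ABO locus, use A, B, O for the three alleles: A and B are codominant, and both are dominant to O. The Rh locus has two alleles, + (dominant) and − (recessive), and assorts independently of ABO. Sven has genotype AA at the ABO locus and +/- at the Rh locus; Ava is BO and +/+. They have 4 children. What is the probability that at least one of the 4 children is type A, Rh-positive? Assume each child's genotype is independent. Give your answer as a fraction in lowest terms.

15/16

ABO cross AA × BO → 1/2 A, 1/2 AB.
Rh cross +/- × +/+ → 1 Rh+; so P(type A, Rh-positive) = 1/2 × 1 = 1/2 per child.
P(none) = (1/2)^4 = 1/16; P(at least one) = 1 − 1/16 = 15/16.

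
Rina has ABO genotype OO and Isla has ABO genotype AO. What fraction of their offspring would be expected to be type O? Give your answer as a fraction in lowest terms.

1/2

ABO cross OO × AO → offspring phenotypes: 1/2 O, 1/2 A.
So P(type O) = 1/2.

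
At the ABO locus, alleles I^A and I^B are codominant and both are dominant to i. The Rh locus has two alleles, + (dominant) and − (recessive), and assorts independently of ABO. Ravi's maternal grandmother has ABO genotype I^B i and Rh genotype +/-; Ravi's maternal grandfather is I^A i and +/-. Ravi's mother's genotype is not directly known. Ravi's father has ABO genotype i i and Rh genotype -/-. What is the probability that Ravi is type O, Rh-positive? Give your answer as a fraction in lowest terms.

1/4

Ravi's mother's ABO genotype from I^B i × I^A i: 1/4 I^A I^B, 1/4 I^A i, 1/4 I^B i, 1/4 i i.
Crossing each possibility with the father i i and summing P(type O): 1/4·0 + 1/4·1/2 + 1/4·1/2 + 1/4·1 = 1/2.
Similarly for Rh via the mother's Rh distribution: P(Rh+) = 1/2.
Independent loci: 1/2 × 1/2 = 1/4.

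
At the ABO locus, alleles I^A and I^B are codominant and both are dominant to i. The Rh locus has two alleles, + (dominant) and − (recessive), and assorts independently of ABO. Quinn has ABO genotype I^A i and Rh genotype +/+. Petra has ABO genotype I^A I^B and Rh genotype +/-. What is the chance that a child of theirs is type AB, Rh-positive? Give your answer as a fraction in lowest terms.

1/4

ABO cross I^A i × I^A I^B → offspring phenotypes: 1/2 A, 1/4 B, 1/4 AB.
Rh cross +/+ × +/- → 1 Rh+.
Independent loci: P(type AB, Rh-positive) = 1/4 × 1 = 1/4.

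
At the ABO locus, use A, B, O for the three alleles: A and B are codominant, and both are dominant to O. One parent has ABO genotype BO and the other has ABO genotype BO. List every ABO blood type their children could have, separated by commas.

Gametes from BO × BO give offspring ABO genotypes BB, BO, OO, i.e. phenotypes O, B.

O, B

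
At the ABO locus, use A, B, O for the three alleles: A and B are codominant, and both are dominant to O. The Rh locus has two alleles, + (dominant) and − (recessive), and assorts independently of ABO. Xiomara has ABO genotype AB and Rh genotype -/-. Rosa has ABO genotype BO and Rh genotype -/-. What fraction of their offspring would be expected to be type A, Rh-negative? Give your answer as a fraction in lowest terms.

1/4

ABO cross AB × BO → offspring phenotypes: 1/4 A, 1/2 B, 1/4 AB.
Rh cross -/- × -/- → 1 Rh-.
Independent loci: P(type A, Rh-negative) = 1/4 × 1 = 1/4.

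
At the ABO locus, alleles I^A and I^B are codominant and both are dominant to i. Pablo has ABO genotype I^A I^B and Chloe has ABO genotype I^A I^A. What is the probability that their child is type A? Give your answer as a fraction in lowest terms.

ABO cross I^A I^B × I^A I^A → offspring phenotypes: 1/2 A, 1/2 AB.
So P(type A) = 1/2.

1/2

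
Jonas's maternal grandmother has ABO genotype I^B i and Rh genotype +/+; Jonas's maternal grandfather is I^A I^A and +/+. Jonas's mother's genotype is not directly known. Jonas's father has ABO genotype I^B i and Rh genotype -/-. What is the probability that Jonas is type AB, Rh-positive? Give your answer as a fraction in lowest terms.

1/4

Jonas's mother's ABO genotype from I^B i × I^A I^A: 1/2 I^A I^B, 1/2 I^A i.
Crossing each possibility with the father I^B i and summing P(type AB): 1/2·1/4 + 1/2·1/4 = 1/4.
Similarly for Rh via the mother's Rh distribution: P(Rh+) = 1.
Independent loci: 1/4 × 1 = 1/4.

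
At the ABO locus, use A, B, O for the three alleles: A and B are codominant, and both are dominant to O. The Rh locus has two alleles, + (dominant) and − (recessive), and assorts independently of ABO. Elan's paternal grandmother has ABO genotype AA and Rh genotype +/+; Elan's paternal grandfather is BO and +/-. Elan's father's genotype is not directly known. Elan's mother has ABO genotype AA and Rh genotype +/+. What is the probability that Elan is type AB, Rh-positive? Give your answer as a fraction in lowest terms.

1/4

Elan's father's ABO genotype from AA × BO: 1/2 AB, 1/2 AO.
Crossing each possibility with the mother AA and summing P(type AB): 1/2·1/2 + 1/2·0 = 1/4.
Similarly for Rh via the father's Rh distribution: P(Rh+) = 1.
Independent loci: 1/4 × 1 = 1/4.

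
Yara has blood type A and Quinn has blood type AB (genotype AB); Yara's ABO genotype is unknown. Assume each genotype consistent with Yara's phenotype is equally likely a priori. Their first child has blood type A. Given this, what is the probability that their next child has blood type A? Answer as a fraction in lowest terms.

Possible genotypes: Yara ∈ {AA, AO}; Quinn ∈ {AB}.
Weight each parental genotype pair by prior × P(type-A child):
  AA × AB: posterior weight 1/2; P(next child type A) = 1/2.
  AO × AB: posterior weight 1/2; P(next child type A) = 1/2.
Weighted sum = 1/2.

1/2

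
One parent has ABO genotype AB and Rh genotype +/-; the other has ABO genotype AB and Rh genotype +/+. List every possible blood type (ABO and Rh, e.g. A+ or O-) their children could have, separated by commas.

Gametes from AB × AB give offspring ABO genotypes AA, AB, BB, i.e. phenotypes A, B, AB.
Rh cross +/- × +/+ → phenotypes Rh+.
Combining independently: A+, B+, AB+.

A+, B+, AB+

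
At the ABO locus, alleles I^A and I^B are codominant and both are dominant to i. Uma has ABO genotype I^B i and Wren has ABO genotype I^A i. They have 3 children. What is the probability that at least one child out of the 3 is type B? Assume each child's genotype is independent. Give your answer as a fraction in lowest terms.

ABO cross I^B i × I^A i → 1/4 O, 1/4 A, 1/4 B, 1/4 AB.
So P(type B) = 1/4 per child.
P(none) = (3/4)^3 = 27/64; P(at least one) = 1 − 27/64 = 37/64.

37/64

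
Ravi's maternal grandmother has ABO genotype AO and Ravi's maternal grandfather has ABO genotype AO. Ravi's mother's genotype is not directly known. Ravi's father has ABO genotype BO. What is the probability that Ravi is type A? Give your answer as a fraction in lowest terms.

Ravi's mother's ABO genotype from AO × AO: 1/4 AA, 1/2 AO, 1/4 OO.
Crossing each possibility with the father BO and summing P(type A): 1/4·1/2 + 1/2·1/4 + 1/4·0 = 1/4.

1/4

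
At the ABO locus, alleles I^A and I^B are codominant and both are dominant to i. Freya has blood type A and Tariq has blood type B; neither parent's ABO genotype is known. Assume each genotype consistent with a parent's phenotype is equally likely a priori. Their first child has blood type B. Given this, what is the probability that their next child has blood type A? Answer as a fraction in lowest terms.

Possible genotypes: Freya ∈ {I^A I^A, I^A i}; Tariq ∈ {I^B I^B, I^B i}.
Weight each parental genotype pair by prior × P(type-B child):
  I^A i × I^B I^B: posterior weight 2/3; P(next child type A) = 0.
  I^A i × I^B i: posterior weight 1/3; P(next child type A) = 1/4.
Weighted sum = 1/12.

1/12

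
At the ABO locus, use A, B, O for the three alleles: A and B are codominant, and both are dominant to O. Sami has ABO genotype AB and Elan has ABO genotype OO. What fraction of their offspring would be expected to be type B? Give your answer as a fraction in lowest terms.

ABO cross AB × OO → offspring phenotypes: 1/2 A, 1/2 B.
So P(type B) = 1/2.

1/2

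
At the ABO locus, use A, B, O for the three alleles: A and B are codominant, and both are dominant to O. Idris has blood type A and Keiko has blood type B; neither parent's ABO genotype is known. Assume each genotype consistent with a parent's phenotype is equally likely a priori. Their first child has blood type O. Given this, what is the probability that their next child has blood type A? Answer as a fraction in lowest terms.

Possible genotypes: Idris ∈ {AA, AO}; Keiko ∈ {BB, BO}.
Weight each parental genotype pair by prior × P(type-O child):
  AO × BO: posterior weight 1; P(next child type A) = 1/4.
Weighted sum = 1/4.

1/4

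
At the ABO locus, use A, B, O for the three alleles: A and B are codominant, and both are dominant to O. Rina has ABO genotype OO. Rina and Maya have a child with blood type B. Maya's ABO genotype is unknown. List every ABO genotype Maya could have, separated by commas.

For each candidate genotype of Maya, check whether crossing it with OO can produce every observed child phenotype.
  AA → possible child types {A} ✗
  AB → possible child types {A, B} ✓
  AO → possible child types {O, A} ✗
  BB → possible child types {B} ✓
  BO → possible child types {O, B} ✓
  OO → possible child types {O} ✗

AB, BB, BO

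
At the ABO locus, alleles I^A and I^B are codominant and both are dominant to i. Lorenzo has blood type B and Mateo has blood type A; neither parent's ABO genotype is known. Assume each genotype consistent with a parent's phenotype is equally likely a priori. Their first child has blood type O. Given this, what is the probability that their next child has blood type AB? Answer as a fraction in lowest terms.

Possible genotypes: Lorenzo ∈ {I^B I^B, I^B i}; Mateo ∈ {I^A I^A, I^A i}.
Weight each parental genotype pair by prior × P(type-O child):
  I^B i × I^A i: posterior weight 1; P(next child type AB) = 1/4.
Weighted sum = 1/4.

1/4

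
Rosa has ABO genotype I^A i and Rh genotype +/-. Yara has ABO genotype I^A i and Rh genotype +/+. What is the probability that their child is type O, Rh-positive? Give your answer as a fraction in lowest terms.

ABO cross I^A i × I^A i → offspring phenotypes: 1/4 O, 3/4 A.
Rh cross +/- × +/+ → 1 Rh+.
Independent loci: P(type O, Rh-positive) = 1/4 × 1 = 1/4.

1/4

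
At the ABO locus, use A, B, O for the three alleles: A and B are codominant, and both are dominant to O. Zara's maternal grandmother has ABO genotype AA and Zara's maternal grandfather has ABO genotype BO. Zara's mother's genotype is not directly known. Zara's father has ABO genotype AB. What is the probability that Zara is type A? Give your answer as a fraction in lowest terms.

Zara's mother's ABO genotype from AA × BO: 1/2 AB, 1/2 AO.
Crossing each possibility with the father AB and summing P(type A): 1/2·1/4 + 1/2·1/2 = 3/8.

3/8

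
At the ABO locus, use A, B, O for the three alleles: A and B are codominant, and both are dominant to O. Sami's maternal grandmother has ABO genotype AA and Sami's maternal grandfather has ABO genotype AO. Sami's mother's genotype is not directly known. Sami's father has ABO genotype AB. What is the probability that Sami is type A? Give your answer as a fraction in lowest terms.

1/2

Sami's mother's ABO genotype from AA × AO: 1/2 AA, 1/2 AO.
Crossing each possibility with the father AB and summing P(type A): 1/2·1/2 + 1/2·1/2 = 1/2.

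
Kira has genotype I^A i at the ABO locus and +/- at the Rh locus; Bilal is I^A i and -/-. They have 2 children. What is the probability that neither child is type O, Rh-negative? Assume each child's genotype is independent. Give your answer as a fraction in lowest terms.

49/64

ABO cross I^A i × I^A i → 1/4 O, 3/4 A.
Rh cross +/- × -/- → 1/2 Rh+, 1/2 Rh-; so P(type O, Rh-negative) = 1/4 × 1/2 = 1/8 per child.
P(not type O, Rh-negative) = 7/8 for one child; (7/8)^2 = 49/64.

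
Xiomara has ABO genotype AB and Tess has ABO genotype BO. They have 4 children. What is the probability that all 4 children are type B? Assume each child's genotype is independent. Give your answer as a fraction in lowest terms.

ABO cross AB × BO → 1/4 A, 1/2 B, 1/4 AB.
So P(type B) = 1/2 per child.
All 4 independent: (1/2)^4 = 1/16.

1/16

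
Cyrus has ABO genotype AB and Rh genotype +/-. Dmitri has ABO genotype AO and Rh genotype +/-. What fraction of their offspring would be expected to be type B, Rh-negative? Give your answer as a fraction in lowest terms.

1/16

ABO cross AB × AO → offspring phenotypes: 1/2 A, 1/4 B, 1/4 AB.
Rh cross +/- × +/- → 3/4 Rh+, 1/4 Rh-.
Independent loci: P(type B, Rh-negative) = 1/4 × 1/4 = 1/16.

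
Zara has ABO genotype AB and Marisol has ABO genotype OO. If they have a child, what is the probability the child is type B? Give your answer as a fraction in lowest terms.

ABO cross AB × OO → offspring phenotypes: 1/2 A, 1/2 B.
So P(type B) = 1/2.

1/2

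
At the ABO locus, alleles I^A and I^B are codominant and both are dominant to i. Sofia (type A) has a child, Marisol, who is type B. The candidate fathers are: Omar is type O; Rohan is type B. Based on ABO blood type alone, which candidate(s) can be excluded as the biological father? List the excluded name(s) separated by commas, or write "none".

A candidate is excluded only if no genotype consistent with his phenotype could produce a type B child with a type A mother.
Omar (type O): no genotype consistent with that phenotype can produce a type-B child with a type-A mother.

Omar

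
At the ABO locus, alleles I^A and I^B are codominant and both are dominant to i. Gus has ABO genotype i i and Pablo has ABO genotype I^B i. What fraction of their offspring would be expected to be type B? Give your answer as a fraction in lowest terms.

1/2

ABO cross i i × I^B i → offspring phenotypes: 1/2 O, 1/2 B.
So P(type B) = 1/2.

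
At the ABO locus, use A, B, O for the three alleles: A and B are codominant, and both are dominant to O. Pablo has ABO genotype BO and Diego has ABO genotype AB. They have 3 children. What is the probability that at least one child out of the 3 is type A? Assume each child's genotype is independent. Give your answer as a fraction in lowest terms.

ABO cross BO × AB → 1/4 A, 1/2 B, 1/4 AB.
So P(type A) = 1/4 per child.
P(none) = (3/4)^3 = 27/64; P(at least one) = 1 − 27/64 = 37/64.

37/64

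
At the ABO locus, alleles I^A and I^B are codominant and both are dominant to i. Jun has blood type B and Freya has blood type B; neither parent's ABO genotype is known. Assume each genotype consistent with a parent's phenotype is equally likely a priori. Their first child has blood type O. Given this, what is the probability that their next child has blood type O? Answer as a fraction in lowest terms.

Possible genotypes: Jun ∈ {I^B I^B, I^B i}; Freya ∈ {I^B I^B, I^B i}.
Weight each parental genotype pair by prior × P(type-O child):
  I^B i × I^B i: posterior weight 1; P(next child type O) = 1/4.
Weighted sum = 1/4.

1/4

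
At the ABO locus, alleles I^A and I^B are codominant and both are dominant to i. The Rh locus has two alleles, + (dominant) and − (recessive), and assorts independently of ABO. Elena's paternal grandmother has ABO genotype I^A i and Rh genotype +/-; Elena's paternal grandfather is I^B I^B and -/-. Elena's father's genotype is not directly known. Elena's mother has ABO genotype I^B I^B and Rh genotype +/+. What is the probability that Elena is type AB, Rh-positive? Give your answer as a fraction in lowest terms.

1/4

Elena's father's ABO genotype from I^A i × I^B I^B: 1/2 I^A I^B, 1/2 I^B i.
Crossing each possibility with the mother I^B I^B and summing P(type AB): 1/2·1/2 + 1/2·0 = 1/4.
Similarly for Rh via the father's Rh distribution: P(Rh+) = 1.
Independent loci: 1/4 × 1 = 1/4.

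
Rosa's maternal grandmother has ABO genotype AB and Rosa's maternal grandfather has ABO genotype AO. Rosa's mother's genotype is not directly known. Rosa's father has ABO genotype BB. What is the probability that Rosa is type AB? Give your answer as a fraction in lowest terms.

1/2

Rosa's mother's ABO genotype from AB × AO: 1/4 AA, 1/4 AB, 1/4 AO, 1/4 BO.
Crossing each possibility with the father BB and summing P(type AB): 1/4·1 + 1/4·1/2 + 1/4·1/2 + 1/4·0 = 1/2.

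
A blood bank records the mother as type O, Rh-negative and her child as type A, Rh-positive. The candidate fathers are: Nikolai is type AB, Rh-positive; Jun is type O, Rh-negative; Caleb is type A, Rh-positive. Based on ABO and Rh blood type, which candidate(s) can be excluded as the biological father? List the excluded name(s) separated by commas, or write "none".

Jun

A candidate is excluded only if no genotype consistent with his phenotype could produce a type A, Rh-positive child with a type O, Rh-negative mother.
Jun (type O, Rh-): no genotype consistent with that phenotype can produce a type-A Rh+ child with a type-O mother.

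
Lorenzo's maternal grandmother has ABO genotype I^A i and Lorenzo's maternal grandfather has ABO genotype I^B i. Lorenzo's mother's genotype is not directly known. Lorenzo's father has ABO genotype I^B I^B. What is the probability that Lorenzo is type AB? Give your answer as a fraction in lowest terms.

1/4

Lorenzo's mother's ABO genotype from I^A i × I^B i: 1/4 I^A I^B, 1/4 I^A i, 1/4 I^B i, 1/4 i i.
Crossing each possibility with the father I^B I^B and summing P(type AB): 1/4·1/2 + 1/4·1/2 + 1/4·0 + 1/4·0 = 1/4.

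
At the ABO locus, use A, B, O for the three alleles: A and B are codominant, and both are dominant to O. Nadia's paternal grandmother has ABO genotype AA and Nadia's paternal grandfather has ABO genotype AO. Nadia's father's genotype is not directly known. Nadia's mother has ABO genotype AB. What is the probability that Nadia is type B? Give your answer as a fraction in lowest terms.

Nadia's father's ABO genotype from AA × AO: 1/2 AA, 1/2 AO.
Crossing each possibility with the mother AB and summing P(type B): 1/2·0 + 1/2·1/4 = 1/8.

1/8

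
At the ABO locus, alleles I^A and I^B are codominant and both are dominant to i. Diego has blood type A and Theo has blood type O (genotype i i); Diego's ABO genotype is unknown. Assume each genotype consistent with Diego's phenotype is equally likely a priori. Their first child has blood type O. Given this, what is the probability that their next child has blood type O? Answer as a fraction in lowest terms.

1/2

Possible genotypes: Diego ∈ {I^A I^A, I^A i}; Theo ∈ {i i}.
Weight each parental genotype pair by prior × P(type-O child):
  I^A i × i i: posterior weight 1; P(next child type O) = 1/2.
Weighted sum = 1/2.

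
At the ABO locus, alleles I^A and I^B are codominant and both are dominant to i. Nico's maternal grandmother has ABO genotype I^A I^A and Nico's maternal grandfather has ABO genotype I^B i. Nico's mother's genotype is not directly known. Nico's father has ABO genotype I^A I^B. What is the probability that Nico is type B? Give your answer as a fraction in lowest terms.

1/4

Nico's mother's ABO genotype from I^A I^A × I^B i: 1/2 I^A I^B, 1/2 I^A i.
Crossing each possibility with the father I^A I^B and summing P(type B): 1/2·1/4 + 1/2·1/4 = 1/4.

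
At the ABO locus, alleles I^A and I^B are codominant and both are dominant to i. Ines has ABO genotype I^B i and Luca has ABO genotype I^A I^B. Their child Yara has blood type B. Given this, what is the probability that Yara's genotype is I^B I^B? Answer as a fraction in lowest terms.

Cross I^B i × I^A I^B → 1/4 I^A I^B, 1/4 I^A i, 1/4 I^B I^B, 1/4 I^B i.
Type-B genotypes among offspring: I^B I^B (1/4), I^B i (1/4); total 1/2.
P(I^B I^B | type B) = (1/4) / (1/2) = 1/2.

1/2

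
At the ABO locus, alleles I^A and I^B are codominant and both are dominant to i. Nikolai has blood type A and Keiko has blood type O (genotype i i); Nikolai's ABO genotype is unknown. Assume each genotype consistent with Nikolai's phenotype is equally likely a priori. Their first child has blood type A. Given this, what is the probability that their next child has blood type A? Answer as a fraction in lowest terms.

5/6

Possible genotypes: Nikolai ∈ {I^A I^A, I^A i}; Keiko ∈ {i i}.
Weight each parental genotype pair by prior × P(type-A child):
  I^A I^A × i i: posterior weight 2/3; P(next child type A) = 1.
  I^A i × i i: posterior weight 1/3; P(next child type A) = 1/2.
Weighted sum = 5/6.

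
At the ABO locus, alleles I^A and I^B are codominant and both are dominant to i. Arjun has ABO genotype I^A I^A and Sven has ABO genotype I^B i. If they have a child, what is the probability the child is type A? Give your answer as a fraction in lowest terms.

ABO cross I^A I^A × I^B i → offspring phenotypes: 1/2 A, 1/2 AB.
So P(type A) = 1/2.

1/2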